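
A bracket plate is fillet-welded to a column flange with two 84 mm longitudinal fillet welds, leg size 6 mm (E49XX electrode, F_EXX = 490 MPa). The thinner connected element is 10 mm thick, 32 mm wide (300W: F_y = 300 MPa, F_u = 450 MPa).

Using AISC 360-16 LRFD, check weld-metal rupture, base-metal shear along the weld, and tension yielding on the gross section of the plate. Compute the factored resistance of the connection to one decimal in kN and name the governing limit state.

86.4 kN (gross-section yield governs)

Weld metal: throat = 0.707×6 = 4.242 mm, L = 2×84 = 168 mm. φR_n = 0.75 × 0.6 × 490 × 4.242 × 168 = 157.1 kN.
Base metal shear (10 mm plate): yield φR_n = 1.0×0.6×300×10×168 = 302.4 kN; rupture φR_n = 0.75×0.6×450×10×168 = 340.2 kN; take 302.4 kN (yield).
Tension yield (gross): A_g = 32×10 = 320 mm². φR_n = 0.90 × 300 × 320 = 86.4 kN.
Governing: min(157.1, 302.4, 86.4) = 86.4 kN → gross-section yield.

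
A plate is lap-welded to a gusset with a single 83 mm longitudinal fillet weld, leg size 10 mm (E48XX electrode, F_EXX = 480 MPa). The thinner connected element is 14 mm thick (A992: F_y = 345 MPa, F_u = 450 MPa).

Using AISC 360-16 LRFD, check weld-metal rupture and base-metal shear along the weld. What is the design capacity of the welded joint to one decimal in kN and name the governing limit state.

126.8 kN (weld metal governs)

Weld metal: throat = 0.707×10 = 7.07 mm, L = 83 mm. φR_n = 0.75 × 0.6 × 480 × 7.07 × 83 = 126.8 kN.
Base metal shear (14 mm plate): yield φR_n = 1.0×0.6×345×14×83 = 240.5 kN; rupture φR_n = 0.75×0.6×450×14×83 = 235.3 kN; take 235.3 kN (rupture).
Governing: min(126.8, 235.3) = 126.8 kN → weld metal.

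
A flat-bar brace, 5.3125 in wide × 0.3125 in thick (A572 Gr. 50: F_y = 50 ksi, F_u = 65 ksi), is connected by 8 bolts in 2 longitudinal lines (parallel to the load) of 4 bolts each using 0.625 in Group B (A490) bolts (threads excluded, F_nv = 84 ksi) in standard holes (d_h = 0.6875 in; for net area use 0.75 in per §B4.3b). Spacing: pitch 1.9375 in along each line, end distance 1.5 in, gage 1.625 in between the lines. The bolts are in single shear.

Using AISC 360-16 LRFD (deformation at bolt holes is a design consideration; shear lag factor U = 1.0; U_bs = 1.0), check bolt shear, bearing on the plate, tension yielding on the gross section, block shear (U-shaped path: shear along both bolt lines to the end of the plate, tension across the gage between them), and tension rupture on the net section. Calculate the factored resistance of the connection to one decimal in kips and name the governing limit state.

58.1 kips (net-section rupture governs)

Bolt shear: A_b = π(0.625)²/4 = 0.3068 in². φR_n = 0.75 × 84 × 0.3068 × 8 × 1 = 154.6 kips.
Bearing (0.3125 in plate, F_u = 65 ksi): end bolts L_c = 1.5 − 0.6875/2 = 1.15625, R_n = min(1.2×1.15625×0.3125×65, 2.4×0.625×0.3125×65) = 28.184 kips/bolt; interior L_c = 1.9375 − 0.6875 = 1.25, R_n = 30.469 kips/bolt. φR_n = 0.75 × (2×28.184 + 6×30.469) = 179.4 kips.
Tension yield (gross): A_g = 5.3125×0.3125 = 1.6602 in². φR_n = 0.90 × 50 × 1.6602 = 74.7 kips.
Block shear: shear path 2×[1.5+3×1.9375] = 2×7.3125 in, A_gv = 4.5703, A_nv = 2×(7.3125 − 3.5×0.75)×0.3125 = 2.9297 in²; tension across gage: (1.625 − 1×0.75)×0.3125 = 0.27344 in². R_n = min(0.6×65×2.9297, 0.6×50×4.5703) + 1.0×65×0.27344 = min(114.26, 137.11) + 17.774 = 132.03 kips. φR_n = 0.75 × 132.03 = 99.0 kips.
Tension rupture (net): A_n = (5.3125 − 2×0.75)×0.3125 = 1.1914 in² (U = 1.0, A_e = A_n). φR_n = 0.75 × 65 × 1.1914 = 58.1 kips.
Governing: min(154.6, 179.4, 74.7, 99.0, 58.1) = 58.1 kips → net-section rupture.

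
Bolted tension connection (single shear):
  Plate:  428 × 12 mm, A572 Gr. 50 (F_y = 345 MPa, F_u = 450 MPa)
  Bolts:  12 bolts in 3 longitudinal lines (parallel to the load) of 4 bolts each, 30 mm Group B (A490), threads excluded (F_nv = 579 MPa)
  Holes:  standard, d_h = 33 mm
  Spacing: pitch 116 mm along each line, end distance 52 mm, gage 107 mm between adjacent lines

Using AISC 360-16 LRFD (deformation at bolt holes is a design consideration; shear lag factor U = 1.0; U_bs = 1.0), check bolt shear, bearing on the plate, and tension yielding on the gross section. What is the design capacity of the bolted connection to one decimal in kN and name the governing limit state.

Bolt shear: A_b = π(30)²/4 = 706.86 mm². φR_n = 0.75 × 579 × 706.86 × 12 × 1 = 3683.4 kN.
Bearing (12 mm plate, F_u = 450 MPa): end bolts L_c = 52 − 33/2 = 35.5, R_n = min(1.2×35.5×12×450, 2.4×30×12×450) = 230.04 kN/bolt; interior L_c = 116 − 33 = 83, R_n = 388.8 kN/bolt. φR_n = 0.75 × (3×230.04 + 9×388.8) = 3142.0 kN.
Tension yield (gross): A_g = 428×12 = 5136 mm². φR_n = 0.90 × 345 × 5136 = 1594.7 kN.
Governing: min(3683.4, 3142.0, 1594.7) = 1594.7 kN → gross-section yield.

1594.7 kN (gross-section yield governs)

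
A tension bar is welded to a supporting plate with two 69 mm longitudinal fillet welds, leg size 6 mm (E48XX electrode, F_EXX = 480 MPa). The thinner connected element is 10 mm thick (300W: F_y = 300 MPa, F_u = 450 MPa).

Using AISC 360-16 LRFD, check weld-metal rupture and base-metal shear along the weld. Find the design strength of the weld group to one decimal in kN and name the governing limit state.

Weld metal: throat = 0.707×6 = 4.242 mm, L = 2×69 = 138 mm. φR_n = 0.75 × 0.6 × 480 × 4.242 × 138 = 126.4 kN.
Base metal shear (10 mm plate): yield φR_n = 1.0×0.6×300×10×138 = 248.4 kN; rupture φR_n = 0.75×0.6×450×10×138 = 279.5 kN; take 248.4 kN (yield).
Governing: min(126.4, 248.4) = 126.4 kN → weld metal.

126.4 kN (weld metal governs)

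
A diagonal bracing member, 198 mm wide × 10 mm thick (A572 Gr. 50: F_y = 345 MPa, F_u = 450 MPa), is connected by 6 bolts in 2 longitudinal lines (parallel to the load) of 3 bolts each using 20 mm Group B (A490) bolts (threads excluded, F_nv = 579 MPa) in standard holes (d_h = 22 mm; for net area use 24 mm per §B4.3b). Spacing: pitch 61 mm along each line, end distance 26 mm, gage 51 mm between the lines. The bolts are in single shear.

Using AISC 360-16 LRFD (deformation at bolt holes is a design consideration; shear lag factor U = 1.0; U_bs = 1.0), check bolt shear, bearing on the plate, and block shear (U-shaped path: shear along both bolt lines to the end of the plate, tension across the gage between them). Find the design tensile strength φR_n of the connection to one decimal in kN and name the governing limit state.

Bolt shear: A_b = π(20)²/4 = 314.16 mm². φR_n = 0.75 × 579 × 314.16 × 6 × 1 = 818.5 kN.
Bearing (10 mm plate, F_u = 450 MPa): end bolts L_c = 26 − 22/2 = 15, R_n = min(1.2×15×10×450, 2.4×20×10×450) = 81 kN/bolt; interior L_c = 61 − 22 = 39, R_n = 210.6 kN/bolt. φR_n = 0.75 × (2×81 + 4×210.6) = 753.3 kN.
Block shear: shear path 2×[26+2×61] = 2×148 mm, A_gv = 2960, A_nv = 2×(148 − 2.5×24)×10 = 1760 mm²; tension across gage: (51 − 1×24)×10 = 270 mm². R_n = min(0.6×450×1760, 0.6×345×2960) + 1.0×450×270 = min(475.2, 612.72) + 121.5 = 596.7 kN. φR_n = 0.75 × 596.7 = 447.5 kN.
Governing: min(818.5, 753.3, 447.5) = 447.5 kN → block shear.

447.5 kN (block shear governs)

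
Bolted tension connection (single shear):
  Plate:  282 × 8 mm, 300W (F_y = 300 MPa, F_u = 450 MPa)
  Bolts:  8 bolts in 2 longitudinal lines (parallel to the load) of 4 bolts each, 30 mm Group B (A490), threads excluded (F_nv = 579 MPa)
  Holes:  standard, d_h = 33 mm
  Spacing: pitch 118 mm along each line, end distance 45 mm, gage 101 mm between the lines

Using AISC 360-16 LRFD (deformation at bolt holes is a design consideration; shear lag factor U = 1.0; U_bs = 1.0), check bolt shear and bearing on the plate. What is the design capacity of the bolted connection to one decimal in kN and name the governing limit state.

Bolt shear: A_b = π(30)²/4 = 706.86 mm². φR_n = 0.75 × 579 × 706.86 × 8 × 1 = 2455.6 kN.
Bearing (8 mm plate, F_u = 450 MPa): end bolts L_c = 45 − 33/2 = 28.5, R_n = min(1.2×28.5×8×450, 2.4×30×8×450) = 123.12 kN/bolt; interior L_c = 118 − 33 = 85, R_n = 259.2 kN/bolt. φR_n = 0.75 × (2×123.12 + 6×259.2) = 1351.1 kN.
Governing: min(2455.6, 1351.1) = 1351.1 kN → bearing.

1351.1 kN (bearing governs)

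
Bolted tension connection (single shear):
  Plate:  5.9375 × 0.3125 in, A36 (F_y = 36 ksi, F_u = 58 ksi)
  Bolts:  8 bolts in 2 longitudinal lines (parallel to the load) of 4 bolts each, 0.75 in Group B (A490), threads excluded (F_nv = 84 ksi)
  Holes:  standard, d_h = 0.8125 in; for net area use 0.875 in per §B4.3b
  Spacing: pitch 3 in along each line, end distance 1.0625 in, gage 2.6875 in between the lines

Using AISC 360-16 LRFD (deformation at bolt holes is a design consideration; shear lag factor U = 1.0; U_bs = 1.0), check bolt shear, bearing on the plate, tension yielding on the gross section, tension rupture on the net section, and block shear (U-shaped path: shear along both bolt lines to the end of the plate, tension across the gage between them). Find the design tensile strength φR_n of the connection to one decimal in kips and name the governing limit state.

Bolt shear: A_b = π(0.75)²/4 = 0.44179 in². φR_n = 0.75 × 84 × 0.44179 × 8 × 1 = 222.7 kips.
Bearing (0.3125 in plate, F_u = 58 ksi): end bolts L_c = 1.0625 − 0.8125/2 = 0.65625, R_n = min(1.2×0.65625×0.3125×58, 2.4×0.75×0.3125×58) = 14.273 kips/bolt; interior L_c = 3 − 0.8125 = 2.1875, R_n = 32.625 kips/bolt. φR_n = 0.75 × (2×14.273 + 6×32.625) = 168.2 kips.
Tension yield (gross): A_g = 5.9375×0.3125 = 1.8555 in². φR_n = 0.90 × 36 × 1.8555 = 60.1 kips.
Tension rupture (net): A_n = (5.9375 − 2×0.875)×0.3125 = 1.3086 in² (U = 1.0, A_e = A_n). φR_n = 0.75 × 58 × 1.3086 = 56.9 kips.
Block shear: shear path 2×[1.0625+3×3] = 2×10.0625 in, A_gv = 6.2891, A_nv = 2×(10.0625 − 3.5×0.875)×0.3125 = 4.375 in²; tension across gage: (2.6875 − 1×0.875)×0.3125 = 0.56641 in². R_n = min(0.6×58×4.375, 0.6×36×6.2891) + 1.0×58×0.56641 = min(152.25, 135.84) + 32.852 = 168.69 kips. φR_n = 0.75 × 168.69 = 126.5 kips.
Governing: min(222.7, 168.2, 60.1, 56.9, 126.5) = 56.9 kips → net-section rupture.

56.9 kips (net-section rupture governs)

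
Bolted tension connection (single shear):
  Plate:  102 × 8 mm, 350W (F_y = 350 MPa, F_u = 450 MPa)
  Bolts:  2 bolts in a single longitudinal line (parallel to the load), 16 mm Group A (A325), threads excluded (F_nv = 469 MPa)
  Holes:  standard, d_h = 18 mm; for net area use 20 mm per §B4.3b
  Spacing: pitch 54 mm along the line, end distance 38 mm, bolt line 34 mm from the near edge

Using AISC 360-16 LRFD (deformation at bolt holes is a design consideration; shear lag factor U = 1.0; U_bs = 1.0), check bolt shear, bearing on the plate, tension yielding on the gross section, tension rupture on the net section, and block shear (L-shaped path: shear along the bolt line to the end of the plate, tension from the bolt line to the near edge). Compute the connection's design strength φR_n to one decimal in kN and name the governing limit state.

Bolt shear: A_b = π(16)²/4 = 201.06 mm². φR_n = 0.75 × 469 × 201.06 × 2 × 1 = 141.4 kN.
Bearing (8 mm plate, F_u = 450 MPa): end bolts L_c = 38 − 18/2 = 29, R_n = min(1.2×29×8×450, 2.4×16×8×450) = 125.28 kN/bolt; interior L_c = 54 − 18 = 36, R_n = 138.24 kN/bolt. φR_n = 0.75 × (1×125.28 + 1×138.24) = 197.6 kN.
Tension yield (gross): A_g = 102×8 = 816 mm². φR_n = 0.90 × 350 × 816 = 257.0 kN.
Tension rupture (net): A_n = (102 − 1×20)×8 = 656 mm² (U = 1.0, A_e = A_n). φR_n = 0.75 × 450 × 656 = 221.4 kN.
Block shear: shear path 1×[38+1×54] = 1×92 mm, A_gv = 736, A_nv = 1×(92 − 1.5×20)×8 = 496 mm²; tension to near edge: (34 − 0.5×20)×8 = 192 mm². R_n = min(0.6×450×496, 0.6×350×736) + 1.0×450×192 = min(133.92, 154.56) + 86.4 = 220.32 kN. φR_n = 0.75 × 220.32 = 165.2 kN.
Governing: min(141.4, 197.6, 257.0, 221.4, 165.2) = 141.4 kN → bolt shear.

141.4 kN (bolt shear governs)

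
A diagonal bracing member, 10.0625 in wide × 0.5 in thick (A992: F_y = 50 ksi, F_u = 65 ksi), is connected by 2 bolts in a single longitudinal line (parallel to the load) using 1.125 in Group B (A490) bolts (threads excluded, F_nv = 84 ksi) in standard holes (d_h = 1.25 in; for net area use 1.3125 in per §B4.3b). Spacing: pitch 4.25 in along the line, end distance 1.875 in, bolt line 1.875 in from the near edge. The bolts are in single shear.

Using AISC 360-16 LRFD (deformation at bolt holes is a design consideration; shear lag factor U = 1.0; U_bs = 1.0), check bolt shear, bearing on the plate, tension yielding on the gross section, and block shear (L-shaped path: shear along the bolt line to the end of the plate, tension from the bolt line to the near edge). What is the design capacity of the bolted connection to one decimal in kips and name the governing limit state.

90.5 kips (block shear governs)

Bolt shear: A_b = π(1.125)²/4 = 0.99402 in². φR_n = 0.75 × 84 × 0.99402 × 2 × 1 = 125.2 kips.
Bearing (0.5 in plate, F_u = 65 ksi): end bolts L_c = 1.875 − 1.25/2 = 1.25, R_n = min(1.2×1.25×0.5×65, 2.4×1.125×0.5×65) = 48.75 kips/bolt; interior L_c = 4.25 − 1.25 = 3, R_n = 87.75 kips/bolt. φR_n = 0.75 × (1×48.75 + 1×87.75) = 102.4 kips.
Tension yield (gross): A_g = 10.0625×0.5 = 5.0313 in². φR_n = 0.90 × 50 × 5.0313 = 226.4 kips.
Block shear: shear path 1×[1.875+1×4.25] = 1×6.125 in, A_gv = 3.0625, A_nv = 1×(6.125 − 1.5×1.3125)×0.5 = 2.0781 in²; tension to near edge: (1.875 − 0.5×1.3125)×0.5 = 0.60938 in². R_n = min(0.6×65×2.0781, 0.6×50×3.0625) + 1.0×65×0.60938 = min(81.046, 91.875) + 39.61 = 120.66 kips. φR_n = 0.75 × 120.66 = 90.5 kips.
Governing: min(125.2, 102.4, 226.4, 90.5) = 90.5 kips → block shear.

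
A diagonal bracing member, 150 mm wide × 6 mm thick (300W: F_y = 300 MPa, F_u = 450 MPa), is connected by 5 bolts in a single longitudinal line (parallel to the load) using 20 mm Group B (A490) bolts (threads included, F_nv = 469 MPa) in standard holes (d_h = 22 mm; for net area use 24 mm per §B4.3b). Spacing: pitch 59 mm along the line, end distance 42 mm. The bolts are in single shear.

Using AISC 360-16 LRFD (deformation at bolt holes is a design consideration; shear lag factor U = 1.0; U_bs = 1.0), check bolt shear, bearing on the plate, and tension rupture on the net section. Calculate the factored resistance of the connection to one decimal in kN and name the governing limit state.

Bolt shear: A_b = π(20)²/4 = 314.16 mm². φR_n = 0.75 × 469 × 314.16 × 5 × 1 = 552.5 kN.
Bearing (6 mm plate, F_u = 450 MPa): end bolts L_c = 42 − 22/2 = 31, R_n = min(1.2×31×6×450, 2.4×20×6×450) = 100.44 kN/bolt; interior L_c = 59 − 22 = 37, R_n = 119.88 kN/bolt. φR_n = 0.75 × (1×100.44 + 4×119.88) = 435.0 kN.
Tension rupture (net): A_n = (150 − 1×24)×6 = 756 mm² (U = 1.0, A_e = A_n). φR_n = 0.75 × 450 × 756 = 255.2 kN.
Governing: min(552.5, 435.0, 255.2) = 255.2 kN → net-section rupture.

255.2 kN (net-section rupture governs)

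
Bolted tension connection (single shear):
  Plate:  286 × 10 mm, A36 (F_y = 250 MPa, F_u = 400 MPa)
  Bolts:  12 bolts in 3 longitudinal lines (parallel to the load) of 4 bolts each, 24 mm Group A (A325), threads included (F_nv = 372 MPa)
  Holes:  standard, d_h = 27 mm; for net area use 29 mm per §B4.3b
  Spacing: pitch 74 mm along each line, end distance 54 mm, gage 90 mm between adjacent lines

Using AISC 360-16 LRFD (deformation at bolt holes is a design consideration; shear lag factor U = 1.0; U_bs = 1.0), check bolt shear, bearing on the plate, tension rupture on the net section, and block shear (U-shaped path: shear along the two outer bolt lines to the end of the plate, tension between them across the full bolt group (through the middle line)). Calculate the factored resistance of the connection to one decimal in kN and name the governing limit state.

Bolt shear: A_b = π(24)²/4 = 452.39 mm². φR_n = 0.75 × 372 × 452.39 × 12 × 1 = 1514.6 kN.
Bearing (10 mm plate, F_u = 400 MPa): end bolts L_c = 54 − 27/2 = 40.5, R_n = min(1.2×40.5×10×400, 2.4×24×10×400) = 194.4 kN/bolt; interior L_c = 74 − 27 = 47, R_n = 225.6 kN/bolt. φR_n = 0.75 × (3×194.4 + 9×225.6) = 1960.2 kN.
Tension rupture (net): A_n = (286 − 3×29)×10 = 1990 mm² (U = 1.0, A_e = A_n). φR_n = 0.75 × 400 × 1990 = 597.0 kN.
Block shear: shear path 2×[54+3×74] = 2×276 mm, A_gv = 5520, A_nv = 2×(276 − 3.5×29)×10 = 3490 mm²; tension across gage: (180 − 2×29)×10 = 1220 mm². R_n = min(0.6×400×3490, 0.6×250×5520) + 1.0×400×1220 = min(837.6, 828) + 488 = 1316 kN. φR_n = 0.75 × 1316 = 987.0 kN.
Governing: min(1514.6, 1960.2, 597.0, 987.0) = 597.0 kN → net-section rupture.

597.0 kN (net-section rupture governs)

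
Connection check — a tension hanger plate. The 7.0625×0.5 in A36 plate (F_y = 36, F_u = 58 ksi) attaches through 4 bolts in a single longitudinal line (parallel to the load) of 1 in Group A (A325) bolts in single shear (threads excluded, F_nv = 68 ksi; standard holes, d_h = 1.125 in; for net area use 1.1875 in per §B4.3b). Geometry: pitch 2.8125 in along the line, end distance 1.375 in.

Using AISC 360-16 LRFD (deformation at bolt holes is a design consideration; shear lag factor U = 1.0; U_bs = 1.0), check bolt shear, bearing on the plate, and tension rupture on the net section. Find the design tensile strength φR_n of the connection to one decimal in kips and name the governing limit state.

Bolt shear: A_b = π(1)²/4 = 0.7854 in². φR_n = 0.75 × 68 × 0.7854 × 4 × 1 = 160.2 kips.
Bearing (0.5 in plate, F_u = 58 ksi): end bolts L_c = 1.375 − 1.125/2 = 0.8125, R_n = min(1.2×0.8125×0.5×58, 2.4×1×0.5×58) = 28.275 kips/bolt; interior L_c = 2.8125 − 1.125 = 1.6875, R_n = 58.725 kips/bolt. φR_n = 0.75 × (1×28.275 + 3×58.725) = 153.3 kips.
Tension rupture (net): A_n = (7.0625 − 1×1.1875)×0.5 = 2.9375 in² (U = 1.0, A_e = A_n). φR_n = 0.75 × 58 × 2.9375 = 127.8 kips.
Governing: min(160.2, 153.3, 127.8) = 127.8 kips → net-section rupture.

127.8 kips (net-section rupture governs)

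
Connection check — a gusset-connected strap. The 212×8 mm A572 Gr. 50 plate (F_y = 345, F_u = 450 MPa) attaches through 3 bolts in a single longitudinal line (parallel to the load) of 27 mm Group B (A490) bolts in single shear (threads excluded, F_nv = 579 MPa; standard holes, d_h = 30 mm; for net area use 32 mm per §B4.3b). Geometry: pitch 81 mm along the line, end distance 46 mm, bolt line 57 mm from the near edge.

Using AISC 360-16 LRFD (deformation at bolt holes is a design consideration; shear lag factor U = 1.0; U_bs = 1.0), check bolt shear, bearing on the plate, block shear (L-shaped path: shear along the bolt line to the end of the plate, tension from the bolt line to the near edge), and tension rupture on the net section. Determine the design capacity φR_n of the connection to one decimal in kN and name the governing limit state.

318.1 kN (block shear governs)

Bolt shear: A_b = π(27)²/4 = 572.56 mm². φR_n = 0.75 × 579 × 572.56 × 3 × 1 = 745.9 kN.
Bearing (8 mm plate, F_u = 450 MPa): end bolts L_c = 46 − 30/2 = 31, R_n = min(1.2×31×8×450, 2.4×27×8×450) = 133.92 kN/bolt; interior L_c = 81 − 30 = 51, R_n = 220.32 kN/bolt. φR_n = 0.75 × (1×133.92 + 2×220.32) = 430.9 kN.
Block shear: shear path 1×[46+2×81] = 1×208 mm, A_gv = 1664, A_nv = 1×(208 − 2.5×32)×8 = 1024 mm²; tension to near edge: (57 − 0.5×32)×8 = 328 mm². R_n = min(0.6×450×1024, 0.6×345×1664) + 1.0×450×328 = min(276.48, 344.45) + 147.6 = 424.08 kN. φR_n = 0.75 × 424.08 = 318.1 kN.
Tension rupture (net): A_n = (212 − 1×32)×8 = 1440 mm² (U = 1.0, A_e = A_n). φR_n = 0.75 × 450 × 1440 = 486.0 kN.
Governing: min(745.9, 430.9, 318.1, 486.0) = 318.1 kN → block shear.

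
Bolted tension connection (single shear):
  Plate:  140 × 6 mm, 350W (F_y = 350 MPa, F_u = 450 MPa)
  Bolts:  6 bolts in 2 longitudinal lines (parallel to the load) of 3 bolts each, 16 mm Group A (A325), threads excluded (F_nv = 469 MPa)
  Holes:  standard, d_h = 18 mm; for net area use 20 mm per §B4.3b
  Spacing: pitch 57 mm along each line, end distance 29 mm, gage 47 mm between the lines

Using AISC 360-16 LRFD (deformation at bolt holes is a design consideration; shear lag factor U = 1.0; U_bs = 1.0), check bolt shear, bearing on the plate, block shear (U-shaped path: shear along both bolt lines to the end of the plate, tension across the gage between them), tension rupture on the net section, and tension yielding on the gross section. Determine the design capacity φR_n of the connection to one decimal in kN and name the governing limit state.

202.5 kN (net-section rupture governs)

Bolt shear: A_b = π(16)²/4 = 201.06 mm². φR_n = 0.75 × 469 × 201.06 × 6 × 1 = 424.3 kN.
Bearing (6 mm plate, F_u = 450 MPa): end bolts L_c = 29 − 18/2 = 20, R_n = min(1.2×20×6×450, 2.4×16×6×450) = 64.8 kN/bolt; interior L_c = 57 − 18 = 39, R_n = 103.68 kN/bolt. φR_n = 0.75 × (2×64.8 + 4×103.68) = 408.2 kN.
Block shear: shear path 2×[29+2×57] = 2×143 mm, A_gv = 1716, A_nv = 2×(143 − 2.5×20)×6 = 1116 mm²; tension across gage: (47 − 1×20)×6 = 162 mm². R_n = min(0.6×450×1116, 0.6×350×1716) + 1.0×450×162 = min(301.32, 360.36) + 72.9 = 374.22 kN. φR_n = 0.75 × 374.22 = 280.7 kN.
Tension rupture (net): A_n = (140 − 2×20)×6 = 600 mm² (U = 1.0, A_e = A_n). φR_n = 0.75 × 450 × 600 = 202.5 kN.
Tension yield (gross): A_g = 140×6 = 840 mm². φR_n = 0.90 × 350 × 840 = 264.6 kN.
Governing: min(424.3, 408.2, 280.7, 202.5, 264.6) = 202.5 kN → net-section rupture.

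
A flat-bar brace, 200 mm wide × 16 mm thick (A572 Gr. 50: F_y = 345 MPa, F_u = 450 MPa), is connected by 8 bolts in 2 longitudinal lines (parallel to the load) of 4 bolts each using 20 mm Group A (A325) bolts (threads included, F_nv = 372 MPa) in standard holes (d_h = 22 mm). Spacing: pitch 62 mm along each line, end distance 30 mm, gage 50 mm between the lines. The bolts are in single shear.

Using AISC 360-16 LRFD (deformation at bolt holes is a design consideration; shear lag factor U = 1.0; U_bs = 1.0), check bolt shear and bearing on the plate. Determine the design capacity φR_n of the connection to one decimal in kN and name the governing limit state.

Bolt shear: A_b = π(20)²/4 = 314.16 mm². φR_n = 0.75 × 372 × 314.16 × 8 × 1 = 701.2 kN.
Bearing (16 mm plate, F_u = 450 MPa): end bolts L_c = 30 − 22/2 = 19, R_n = min(1.2×19×16×450, 2.4×20×16×450) = 164.16 kN/bolt; interior L_c = 62 − 22 = 40, R_n = 345.6 kN/bolt. φR_n = 0.75 × (2×164.16 + 6×345.6) = 1801.4 kN.
Governing: min(701.2, 1801.4) = 701.2 kN → bolt shear.

701.2 kN (bolt shear governs)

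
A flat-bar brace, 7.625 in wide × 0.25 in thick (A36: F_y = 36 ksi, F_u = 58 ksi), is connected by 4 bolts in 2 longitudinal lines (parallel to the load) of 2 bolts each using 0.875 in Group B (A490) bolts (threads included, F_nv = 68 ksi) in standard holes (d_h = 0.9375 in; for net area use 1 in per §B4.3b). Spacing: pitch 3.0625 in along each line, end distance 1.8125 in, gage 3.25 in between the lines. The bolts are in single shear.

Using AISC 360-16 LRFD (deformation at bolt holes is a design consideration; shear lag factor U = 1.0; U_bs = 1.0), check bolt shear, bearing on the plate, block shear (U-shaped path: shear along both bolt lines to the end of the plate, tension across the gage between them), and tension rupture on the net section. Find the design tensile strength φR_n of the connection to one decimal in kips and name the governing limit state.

Bolt shear: A_b = π(0.875)²/4 = 0.60132 in². φR_n = 0.75 × 68 × 0.60132 × 4 × 1 = 122.7 kips.
Bearing (0.25 in plate, F_u = 58 ksi): end bolts L_c = 1.8125 − 0.9375/2 = 1.34375, R_n = min(1.2×1.34375×0.25×58, 2.4×0.875×0.25×58) = 23.381 kips/bolt; interior L_c = 3.0625 − 0.9375 = 2.125, R_n = 30.45 kips/bolt. φR_n = 0.75 × (2×23.381 + 2×30.45) = 80.7 kips.
Block shear: shear path 2×[1.8125+1×3.0625] = 2×4.875 in, A_gv = 2.4375, A_nv = 2×(4.875 − 1.5×1)×0.25 = 1.6875 in²; tension across gage: (3.25 − 1×1)×0.25 = 0.5625 in². R_n = min(0.6×58×1.6875, 0.6×36×2.4375) + 1.0×58×0.5625 = min(58.725, 52.65) + 32.625 = 85.275 kips. φR_n = 0.75 × 85.275 = 64.0 kips.
Tension rupture (net): A_n = (7.625 − 2×1)×0.25 = 1.4063 in² (U = 1.0, A_e = A_n). φR_n = 0.75 × 58 × 1.4063 = 61.2 kips.
Governing: min(122.7, 80.7, 64.0, 61.2) = 61.2 kips → net-section rupture.

61.2 kips (net-section rupture governs)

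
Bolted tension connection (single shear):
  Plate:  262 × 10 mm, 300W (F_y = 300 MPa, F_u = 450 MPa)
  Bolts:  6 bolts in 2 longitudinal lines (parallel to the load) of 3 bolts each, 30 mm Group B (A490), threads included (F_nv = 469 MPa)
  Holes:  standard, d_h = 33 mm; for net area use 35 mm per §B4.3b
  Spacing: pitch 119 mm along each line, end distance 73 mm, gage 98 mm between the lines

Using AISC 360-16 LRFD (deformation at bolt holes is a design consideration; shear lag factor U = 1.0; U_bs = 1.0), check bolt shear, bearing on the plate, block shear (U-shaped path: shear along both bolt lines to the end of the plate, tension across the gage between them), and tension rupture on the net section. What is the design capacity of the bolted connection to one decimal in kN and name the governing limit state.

648.0 kN (net-section rupture governs)

Bolt shear: A_b = π(30)²/4 = 706.86 mm². φR_n = 0.75 × 469 × 706.86 × 6 × 1 = 1491.8 kN.
Bearing (10 mm plate, F_u = 450 MPa): end bolts L_c = 73 − 33/2 = 56.5, R_n = min(1.2×56.5×10×450, 2.4×30×10×450) = 305.1 kN/bolt; interior L_c = 119 − 33 = 86, R_n = 324 kN/bolt. φR_n = 0.75 × (2×305.1 + 4×324) = 1429.7 kN.
Block shear: shear path 2×[73+2×119] = 2×311 mm, A_gv = 6220, A_nv = 2×(311 − 2.5×35)×10 = 4470 mm²; tension across gage: (98 − 1×35)×10 = 630 mm². R_n = min(0.6×450×4470, 0.6×300×6220) + 1.0×450×630 = min(1206.9, 1119.6) + 283.5 = 1403.1 kN. φR_n = 0.75 × 1403.1 = 1052.3 kN.
Tension rupture (net): A_n = (262 − 2×35)×10 = 1920 mm² (U = 1.0, A_e = A_n). φR_n = 0.75 × 450 × 1920 = 648.0 kN.
Governing: min(1491.8, 1429.7, 1052.3, 648.0) = 648.0 kN → net-section rupture.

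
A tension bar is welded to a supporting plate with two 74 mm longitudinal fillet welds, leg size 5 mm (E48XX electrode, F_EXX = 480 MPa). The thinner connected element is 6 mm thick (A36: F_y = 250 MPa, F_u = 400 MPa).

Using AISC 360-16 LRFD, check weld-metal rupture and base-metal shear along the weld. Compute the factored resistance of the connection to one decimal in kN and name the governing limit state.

Weld metal: throat = 0.707×5 = 3.535 mm, L = 2×74 = 148 mm. φR_n = 0.75 × 0.6 × 480 × 3.535 × 148 = 113.0 kN.
Base metal shear (6 mm plate): yield φR_n = 1.0×0.6×250×6×148 = 133.2 kN; rupture φR_n = 0.75×0.6×400×6×148 = 159.8 kN; take 133.2 kN (yield).
Governing: min(113.0, 133.2) = 113.0 kN → weld metal.

113.0 kN (weld metal governs)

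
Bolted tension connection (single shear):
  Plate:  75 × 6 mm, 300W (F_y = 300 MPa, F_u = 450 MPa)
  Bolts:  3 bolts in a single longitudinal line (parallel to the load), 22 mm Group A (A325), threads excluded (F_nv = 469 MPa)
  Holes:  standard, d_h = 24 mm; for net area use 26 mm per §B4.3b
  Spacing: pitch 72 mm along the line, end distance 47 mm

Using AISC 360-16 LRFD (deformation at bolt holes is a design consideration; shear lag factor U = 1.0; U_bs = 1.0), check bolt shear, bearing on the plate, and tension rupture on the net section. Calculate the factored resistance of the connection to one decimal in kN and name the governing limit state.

Bolt shear: A_b = π(22)²/4 = 380.13 mm². φR_n = 0.75 × 469 × 380.13 × 3 × 1 = 401.1 kN.
Bearing (6 mm plate, F_u = 450 MPa): end bolts L_c = 47 − 24/2 = 35, R_n = min(1.2×35×6×450, 2.4×22×6×450) = 113.4 kN/bolt; interior L_c = 72 − 24 = 48, R_n = 142.56 kN/bolt. φR_n = 0.75 × (1×113.4 + 2×142.56) = 298.9 kN.
Tension rupture (net): A_n = (75 − 1×26)×6 = 294 mm² (U = 1.0, A_e = A_n). φR_n = 0.75 × 450 × 294 = 99.2 kN.
Governing: min(401.1, 298.9, 99.2) = 99.2 kN → net-section rupture.

99.2 kN (net-section rupture governs)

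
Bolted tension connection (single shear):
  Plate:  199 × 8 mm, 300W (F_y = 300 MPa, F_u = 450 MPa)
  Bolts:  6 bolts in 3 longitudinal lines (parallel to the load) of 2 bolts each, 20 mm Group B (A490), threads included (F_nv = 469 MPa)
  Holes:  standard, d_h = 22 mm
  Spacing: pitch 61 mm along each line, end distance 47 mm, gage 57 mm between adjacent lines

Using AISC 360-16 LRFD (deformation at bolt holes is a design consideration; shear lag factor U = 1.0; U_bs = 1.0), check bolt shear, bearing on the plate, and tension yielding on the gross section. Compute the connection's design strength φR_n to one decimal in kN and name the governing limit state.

Bolt shear: A_b = π(20)²/4 = 314.16 mm². φR_n = 0.75 × 469 × 314.16 × 6 × 1 = 663.0 kN.
Bearing (8 mm plate, F_u = 450 MPa): end bolts L_c = 47 − 22/2 = 36, R_n = min(1.2×36×8×450, 2.4×20×8×450) = 155.52 kN/bolt; interior L_c = 61 − 22 = 39, R_n = 168.48 kN/bolt. φR_n = 0.75 × (3×155.52 + 3×168.48) = 729.0 kN.
Tension yield (gross): A_g = 199×8 = 1592 mm². φR_n = 0.90 × 300 × 1592 = 429.8 kN.
Governing: min(663.0, 729.0, 429.8) = 429.8 kN → gross-section yield.

429.8 kN (gross-section yield governs)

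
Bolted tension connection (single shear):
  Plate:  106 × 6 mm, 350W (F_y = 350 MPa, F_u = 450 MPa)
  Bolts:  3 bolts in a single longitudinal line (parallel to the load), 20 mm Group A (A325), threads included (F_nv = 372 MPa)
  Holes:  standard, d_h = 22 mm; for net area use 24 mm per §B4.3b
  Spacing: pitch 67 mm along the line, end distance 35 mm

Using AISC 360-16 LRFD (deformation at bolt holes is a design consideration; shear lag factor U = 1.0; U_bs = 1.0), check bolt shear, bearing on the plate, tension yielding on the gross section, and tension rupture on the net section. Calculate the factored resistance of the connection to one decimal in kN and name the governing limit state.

166.1 kN (net-section rupture governs)

Bolt shear: A_b = π(20)²/4 = 314.16 mm². φR_n = 0.75 × 372 × 314.16 × 3 × 1 = 263.0 kN.
Bearing (6 mm plate, F_u = 450 MPa): end bolts L_c = 35 − 22/2 = 24, R_n = min(1.2×24×6×450, 2.4×20×6×450) = 77.76 kN/bolt; interior L_c = 67 − 22 = 45, R_n = 129.6 kN/bolt. φR_n = 0.75 × (1×77.76 + 2×129.6) = 252.7 kN.
Tension yield (gross): A_g = 106×6 = 636 mm². φR_n = 0.90 × 350 × 636 = 200.3 kN.
Tension rupture (net): A_n = (106 − 1×24)×6 = 492 mm² (U = 1.0, A_e = A_n). φR_n = 0.75 × 450 × 492 = 166.1 kN.
Governing: min(263.0, 252.7, 200.3, 166.1) = 166.1 kN → net-section rupture.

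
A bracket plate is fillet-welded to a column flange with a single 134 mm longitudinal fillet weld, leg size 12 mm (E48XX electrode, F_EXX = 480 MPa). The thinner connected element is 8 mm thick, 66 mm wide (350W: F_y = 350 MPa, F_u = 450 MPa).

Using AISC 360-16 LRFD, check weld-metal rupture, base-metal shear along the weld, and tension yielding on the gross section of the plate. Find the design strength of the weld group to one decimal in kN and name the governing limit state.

Weld metal: throat = 0.707×12 = 8.484 mm, L = 134 mm. φR_n = 0.75 × 0.6 × 480 × 8.484 × 134 = 245.6 kN.
Base metal shear (8 mm plate): yield φR_n = 1.0×0.6×350×8×134 = 225.1 kN; rupture φR_n = 0.75×0.6×450×8×134 = 217.1 kN; take 217.1 kN (rupture).
Tension yield (gross): A_g = 66×8 = 528 mm². φR_n = 0.90 × 350 × 528 = 166.3 kN.
Governing: min(245.6, 217.1, 166.3) = 166.3 kN → gross-section yield.

166.3 kN (gross-section yield governs)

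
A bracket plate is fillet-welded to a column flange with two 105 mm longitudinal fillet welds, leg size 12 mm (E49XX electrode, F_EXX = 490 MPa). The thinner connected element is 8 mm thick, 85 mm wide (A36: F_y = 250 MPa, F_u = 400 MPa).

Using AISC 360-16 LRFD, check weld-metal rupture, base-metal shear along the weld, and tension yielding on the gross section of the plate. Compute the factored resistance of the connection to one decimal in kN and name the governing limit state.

153.0 kN (gross-section yield governs)

Weld metal: throat = 0.707×12 = 8.484 mm, L = 2×105 = 210 mm. φR_n = 0.75 × 0.6 × 490 × 8.484 × 210 = 392.9 kN.
Base metal shear (8 mm plate): yield φR_n = 1.0×0.6×250×8×210 = 252.0 kN; rupture φR_n = 0.75×0.6×400×8×210 = 302.4 kN; take 252.0 kN (yield).
Tension yield (gross): A_g = 85×8 = 680 mm². φR_n = 0.90 × 250 × 680 = 153.0 kN.
Governing: min(392.9, 252.0, 153.0) = 153.0 kN → gross-section yield.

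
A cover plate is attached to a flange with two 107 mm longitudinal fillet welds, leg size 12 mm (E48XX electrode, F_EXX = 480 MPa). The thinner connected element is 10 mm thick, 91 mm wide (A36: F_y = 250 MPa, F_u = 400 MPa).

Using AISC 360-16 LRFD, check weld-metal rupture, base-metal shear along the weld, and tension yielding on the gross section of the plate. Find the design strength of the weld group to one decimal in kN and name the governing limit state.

Weld metal: throat = 0.707×12 = 8.484 mm, L = 2×107 = 214 mm. φR_n = 0.75 × 0.6 × 480 × 8.484 × 214 = 392.2 kN.
Base metal shear (10 mm plate): yield φR_n = 1.0×0.6×250×10×214 = 321.0 kN; rupture φR_n = 0.75×0.6×400×10×214 = 385.2 kN; take 321.0 kN (yield).
Tension yield (gross): A_g = 91×10 = 910 mm². φR_n = 0.90 × 250 × 910 = 204.8 kN.
Governing: min(392.2, 321.0, 204.8) = 204.8 kN → gross-section yield.

204.8 kN (gross-section yield governs)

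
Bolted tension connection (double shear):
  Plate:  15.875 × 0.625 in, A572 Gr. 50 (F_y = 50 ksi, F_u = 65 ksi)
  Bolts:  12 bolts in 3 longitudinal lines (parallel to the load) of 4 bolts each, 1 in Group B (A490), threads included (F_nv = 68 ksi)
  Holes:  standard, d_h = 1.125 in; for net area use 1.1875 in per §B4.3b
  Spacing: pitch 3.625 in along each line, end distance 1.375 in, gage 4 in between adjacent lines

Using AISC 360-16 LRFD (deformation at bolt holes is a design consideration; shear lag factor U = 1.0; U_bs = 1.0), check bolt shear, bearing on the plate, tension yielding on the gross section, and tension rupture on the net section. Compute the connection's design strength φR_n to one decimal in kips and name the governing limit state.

Bolt shear: A_b = π(1)²/4 = 0.7854 in². φR_n = 0.75 × 68 × 0.7854 × 12 × 2 = 961.3 kips.
Bearing (0.625 in plate, F_u = 65 ksi): end bolts L_c = 1.375 − 1.125/2 = 0.8125, R_n = min(1.2×0.8125×0.625×65, 2.4×1×0.625×65) = 39.609 kips/bolt; interior L_c = 3.625 − 1.125 = 2.5, R_n = 97.5 kips/bolt. φR_n = 0.75 × (3×39.609 + 9×97.5) = 747.2 kips.
Tension yield (gross): A_g = 15.875×0.625 = 9.9219 in². φR_n = 0.90 × 50 × 9.9219 = 446.5 kips.
Tension rupture (net): A_n = (15.875 − 3×1.1875)×0.625 = 7.6953 in² (U = 1.0, A_e = A_n). φR_n = 0.75 × 65 × 7.6953 = 375.1 kips.
Governing: min(961.3, 747.2, 446.5, 375.1) = 375.1 kips → net-section rupture.

375.1 kips (net-section rupture governs)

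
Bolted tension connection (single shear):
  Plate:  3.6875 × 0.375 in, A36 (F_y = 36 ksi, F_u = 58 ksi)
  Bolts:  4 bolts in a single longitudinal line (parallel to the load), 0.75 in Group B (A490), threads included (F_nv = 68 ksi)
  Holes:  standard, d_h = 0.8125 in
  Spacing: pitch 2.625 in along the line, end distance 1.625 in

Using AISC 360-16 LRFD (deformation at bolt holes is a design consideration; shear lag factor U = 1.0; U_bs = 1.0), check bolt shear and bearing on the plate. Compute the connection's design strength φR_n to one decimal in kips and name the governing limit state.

90.1 kips (bolt shear governs)

Bolt shear: A_b = π(0.75)²/4 = 0.44179 in². φR_n = 0.75 × 68 × 0.44179 × 4 × 1 = 90.1 kips.
Bearing (0.375 in plate, F_u = 58 ksi): end bolts L_c = 1.625 − 0.8125/2 = 1.21875, R_n = min(1.2×1.21875×0.375×58, 2.4×0.75×0.375×58) = 31.809 kips/bolt; interior L_c = 2.625 − 0.8125 = 1.8125, R_n = 39.15 kips/bolt. φR_n = 0.75 × (1×31.809 + 3×39.15) = 111.9 kips.
Governing: min(90.1, 111.9) = 90.1 kips → bolt shear.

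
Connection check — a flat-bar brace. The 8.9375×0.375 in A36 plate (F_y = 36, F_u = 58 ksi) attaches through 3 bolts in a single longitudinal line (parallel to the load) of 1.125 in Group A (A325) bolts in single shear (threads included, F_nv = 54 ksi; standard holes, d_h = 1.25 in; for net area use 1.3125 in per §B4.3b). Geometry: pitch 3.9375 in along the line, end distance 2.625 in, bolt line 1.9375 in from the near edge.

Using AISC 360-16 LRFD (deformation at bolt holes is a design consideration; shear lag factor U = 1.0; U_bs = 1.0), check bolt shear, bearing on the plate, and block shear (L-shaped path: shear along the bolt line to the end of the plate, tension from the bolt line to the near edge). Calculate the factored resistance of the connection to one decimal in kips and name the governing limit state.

84.7 kips (block shear governs)

Bolt shear: A_b = π(1.125)²/4 = 0.99402 in². φR_n = 0.75 × 54 × 0.99402 × 3 × 1 = 120.8 kips.
Bearing (0.375 in plate, F_u = 58 ksi): end bolts L_c = 2.625 − 1.25/2 = 2, R_n = min(1.2×2×0.375×58, 2.4×1.125×0.375×58) = 52.2 kips/bolt; interior L_c = 3.9375 − 1.25 = 2.6875, R_n = 58.725 kips/bolt. φR_n = 0.75 × (1×52.2 + 2×58.725) = 127.2 kips.
Block shear: shear path 1×[2.625+2×3.9375] = 1×10.5 in, A_gv = 3.9375, A_nv = 1×(10.5 − 2.5×1.3125)×0.375 = 2.707 in²; tension to near edge: (1.9375 − 0.5×1.3125)×0.375 = 0.48047 in². R_n = min(0.6×58×2.707, 0.6×36×3.9375) + 1.0×58×0.48047 = min(94.204, 85.05) + 27.867 = 112.92 kips. φR_n = 0.75 × 112.92 = 84.7 kips.
Governing: min(120.8, 127.2, 84.7) = 84.7 kips → block shear.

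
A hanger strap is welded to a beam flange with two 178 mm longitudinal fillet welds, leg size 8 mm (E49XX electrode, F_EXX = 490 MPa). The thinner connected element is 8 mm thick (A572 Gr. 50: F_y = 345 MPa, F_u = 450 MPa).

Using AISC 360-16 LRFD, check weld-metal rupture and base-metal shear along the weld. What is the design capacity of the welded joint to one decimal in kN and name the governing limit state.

Weld metal: throat = 0.707×8 = 5.656 mm, L = 2×178 = 356 mm. φR_n = 0.75 × 0.6 × 490 × 5.656 × 356 = 444.0 kN.
Base metal shear (8 mm plate): yield φR_n = 1.0×0.6×345×8×356 = 589.5 kN; rupture φR_n = 0.75×0.6×450×8×356 = 576.7 kN; take 576.7 kN (rupture).
Governing: min(444.0, 576.7) = 444.0 kN → weld metal.

444.0 kN (weld metal governs)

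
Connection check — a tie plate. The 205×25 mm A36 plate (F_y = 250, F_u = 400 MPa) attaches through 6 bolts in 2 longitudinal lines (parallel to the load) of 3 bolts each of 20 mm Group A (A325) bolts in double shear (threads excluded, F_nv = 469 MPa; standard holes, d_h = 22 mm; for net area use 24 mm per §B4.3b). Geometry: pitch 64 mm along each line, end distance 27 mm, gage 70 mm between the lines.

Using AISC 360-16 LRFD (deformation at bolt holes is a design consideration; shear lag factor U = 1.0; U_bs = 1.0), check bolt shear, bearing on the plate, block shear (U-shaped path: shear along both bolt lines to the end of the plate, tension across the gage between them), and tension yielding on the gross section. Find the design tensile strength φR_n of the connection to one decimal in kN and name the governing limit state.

Bolt shear: A_b = π(20)²/4 = 314.16 mm². φR_n = 0.75 × 469 × 314.16 × 6 × 2 = 1326.1 kN.
Bearing (25 mm plate, F_u = 400 MPa): end bolts L_c = 27 − 22/2 = 16, R_n = min(1.2×16×25×400, 2.4×20×25×400) = 192 kN/bolt; interior L_c = 64 − 22 = 42, R_n = 480 kN/bolt. φR_n = 0.75 × (2×192 + 4×480) = 1728.0 kN.
Block shear: shear path 2×[27+2×64] = 2×155 mm, A_gv = 7750, A_nv = 2×(155 − 2.5×24)×25 = 4750 mm²; tension across gage: (70 − 1×24)×25 = 1150 mm². R_n = min(0.6×400×4750, 0.6×250×7750) + 1.0×400×1150 = min(1140, 1162.5) + 460 = 1600 kN. φR_n = 0.75 × 1600 = 1200.0 kN.
Tension yield (gross): A_g = 205×25 = 5125 mm². φR_n = 0.90 × 250 × 5125 = 1153.1 kN.
Governing: min(1326.1, 1728.0, 1200.0, 1153.1) = 1153.1 kN → gross-section yield.

1153.1 kN (gross-section yield governs)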